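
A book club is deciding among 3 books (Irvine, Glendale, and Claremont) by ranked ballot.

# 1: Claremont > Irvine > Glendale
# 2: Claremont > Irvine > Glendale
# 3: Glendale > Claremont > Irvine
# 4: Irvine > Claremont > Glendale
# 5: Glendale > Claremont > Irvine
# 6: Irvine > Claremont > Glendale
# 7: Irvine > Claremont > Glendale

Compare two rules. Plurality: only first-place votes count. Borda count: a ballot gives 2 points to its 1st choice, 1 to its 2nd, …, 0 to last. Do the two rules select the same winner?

Plurality first-place counts: Irvine 3, Glendale 2, Claremont 2 → Irvine.
Borda totals: Irvine 8, Glendale 4, Claremont 9 → Claremont.
The two rules disagree: plurality picks Irvine, Borda picks Claremont.

No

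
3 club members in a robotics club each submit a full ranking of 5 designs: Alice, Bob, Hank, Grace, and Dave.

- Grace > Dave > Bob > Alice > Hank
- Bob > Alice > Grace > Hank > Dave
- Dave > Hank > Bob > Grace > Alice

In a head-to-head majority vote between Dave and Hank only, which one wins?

Ballots ranking Dave above Hank: 2.
Ballots ranking Hank above Dave: 1.
Dave wins the head-to-head, 2–1.

Dave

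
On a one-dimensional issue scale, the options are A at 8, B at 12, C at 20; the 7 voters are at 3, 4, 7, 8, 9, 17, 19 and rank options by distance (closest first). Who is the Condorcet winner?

A

With single-peaked preferences on a line, the Condorcet winner is the candidate closest to the median voter.
The median voter (position 8) is closest to A at 8.
Check: A vs B — voters closer to A: 5 of 7.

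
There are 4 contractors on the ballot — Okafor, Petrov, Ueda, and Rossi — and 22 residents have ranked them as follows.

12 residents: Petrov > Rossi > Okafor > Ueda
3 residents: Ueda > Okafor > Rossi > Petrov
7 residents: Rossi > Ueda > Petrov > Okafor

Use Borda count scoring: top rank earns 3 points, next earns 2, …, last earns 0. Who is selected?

Rossi

Borda scores:
  Okafor: 12·1 + 3·2 + 7·0 = 18
  Petrov: 12·3 + 3·0 + 7·1 = 43
  Ueda: 12·0 + 3·3 + 7·2 = 23
  Rossi: 12·2 + 3·1 + 7·3 = 48
Rossi has the highest total.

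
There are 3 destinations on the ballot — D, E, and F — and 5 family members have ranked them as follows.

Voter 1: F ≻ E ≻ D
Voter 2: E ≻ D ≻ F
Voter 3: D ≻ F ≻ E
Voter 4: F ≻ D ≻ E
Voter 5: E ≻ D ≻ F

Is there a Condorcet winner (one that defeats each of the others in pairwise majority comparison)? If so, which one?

No Condorcet winner

Head-to-head results (5 voters total):
D vs E: E wins 3–2.
D vs F: D wins 3–2.
E vs F: F wins 3–2.
No candidate beats all others: D beats F beats E beats D, a majority cycle.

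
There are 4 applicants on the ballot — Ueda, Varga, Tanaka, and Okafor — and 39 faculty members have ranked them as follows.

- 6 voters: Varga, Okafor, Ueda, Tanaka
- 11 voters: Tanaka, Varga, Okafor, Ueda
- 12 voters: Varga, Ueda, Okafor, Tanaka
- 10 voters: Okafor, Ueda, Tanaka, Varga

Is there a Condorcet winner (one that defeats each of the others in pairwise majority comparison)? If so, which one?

Head-to-head results (39 voters total):
Ueda vs Varga: Varga wins 29–10.
Ueda vs Tanaka: Ueda wins 28–11.
Ueda vs Okafor: Okafor wins 27–12.
Varga vs Tanaka: Tanaka wins 21–18.
Varga vs Okafor: Varga wins 29–10.
Tanaka vs Okafor: Okafor wins 28–11.
No candidate beats all others: Ueda beats Tanaka beats Varga beats Ueda, a majority cycle.

There is no Condorcet winner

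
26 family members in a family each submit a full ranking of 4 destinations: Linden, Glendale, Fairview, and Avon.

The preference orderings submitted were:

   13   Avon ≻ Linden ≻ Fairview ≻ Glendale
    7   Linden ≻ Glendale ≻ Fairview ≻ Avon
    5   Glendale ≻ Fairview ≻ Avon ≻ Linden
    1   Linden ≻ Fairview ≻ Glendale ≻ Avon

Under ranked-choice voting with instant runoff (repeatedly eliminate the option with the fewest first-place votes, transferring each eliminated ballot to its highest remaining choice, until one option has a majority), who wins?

Round 1: Avon 13, Linden 8, Glendale 5, Fairview 0. Fairview has the fewest and is eliminated.
Round 2: Avon 13, Linden 8, Glendale 5. Glendale has the fewest and is eliminated.
Round 3: Avon 18, Linden 8. Avon has a majority.

Avon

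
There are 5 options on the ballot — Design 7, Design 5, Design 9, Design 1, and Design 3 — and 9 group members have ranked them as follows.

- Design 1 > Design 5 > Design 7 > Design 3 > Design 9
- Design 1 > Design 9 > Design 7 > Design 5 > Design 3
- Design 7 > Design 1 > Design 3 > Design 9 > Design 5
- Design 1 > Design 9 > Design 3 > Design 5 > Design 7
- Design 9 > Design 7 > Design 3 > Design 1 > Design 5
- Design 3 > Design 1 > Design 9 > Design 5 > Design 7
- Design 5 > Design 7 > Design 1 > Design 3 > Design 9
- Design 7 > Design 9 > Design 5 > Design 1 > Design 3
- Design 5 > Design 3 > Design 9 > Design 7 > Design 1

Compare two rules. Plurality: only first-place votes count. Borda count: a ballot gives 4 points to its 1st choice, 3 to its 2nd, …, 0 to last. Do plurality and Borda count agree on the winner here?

Yes

Plurality first-place counts: Design 7 2, Design 5 2, Design 9 1, Design 1 3, Design 3 1 → Design 1.
Borda totals: Design 7 19, Design 5 16, Design 9 18, Design 1 22, Design 3 15 → Design 1.
The two rules agree on Design 1.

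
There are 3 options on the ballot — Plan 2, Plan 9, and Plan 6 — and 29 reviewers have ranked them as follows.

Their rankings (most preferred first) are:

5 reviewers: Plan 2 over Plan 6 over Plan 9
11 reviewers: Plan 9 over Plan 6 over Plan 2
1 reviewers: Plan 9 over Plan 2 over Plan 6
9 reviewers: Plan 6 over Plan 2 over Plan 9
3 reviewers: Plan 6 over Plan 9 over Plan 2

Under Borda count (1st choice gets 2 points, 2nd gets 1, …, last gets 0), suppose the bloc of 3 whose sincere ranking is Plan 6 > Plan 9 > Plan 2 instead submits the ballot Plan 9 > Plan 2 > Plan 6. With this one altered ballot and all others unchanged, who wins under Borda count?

Borda totals with the altered ballot: Plan 2 23, Plan 9 30, Plan 6 34.
The winner is unchanged: still Plan 6.

Plan 6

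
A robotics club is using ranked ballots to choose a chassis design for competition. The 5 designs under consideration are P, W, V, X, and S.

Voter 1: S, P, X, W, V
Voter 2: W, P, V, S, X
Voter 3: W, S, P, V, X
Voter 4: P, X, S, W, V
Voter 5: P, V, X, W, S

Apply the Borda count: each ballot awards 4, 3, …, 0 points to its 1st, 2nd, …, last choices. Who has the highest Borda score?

Borda scores:
  P: 3 + 3 + 2 + 4 + 4 = 16
  W: 1 + 4 + 4 + 1 + 1 = 11
  V: 0 + 2 + 1 + 0 + 3 = 6
  X: 2 + 0 + 0 + 3 + 2 = 7
  S: 4 + 1 + 3 + 2 + 0 = 10
P has the highest total.

P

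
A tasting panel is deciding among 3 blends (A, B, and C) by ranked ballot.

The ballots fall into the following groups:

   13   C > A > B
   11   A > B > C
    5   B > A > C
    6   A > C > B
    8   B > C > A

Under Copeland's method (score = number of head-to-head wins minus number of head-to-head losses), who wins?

Pairwise results:
  A vs B: A wins 30–13.
  A vs C: A wins 22–21.
  B vs C: B wins 24–19.
Copeland scores (wins − losses):
  A: 2 − 0 = 2
  B: 1 − 1 = 0
  C: 0 − 2 = -2
A has the best Copeland score.

A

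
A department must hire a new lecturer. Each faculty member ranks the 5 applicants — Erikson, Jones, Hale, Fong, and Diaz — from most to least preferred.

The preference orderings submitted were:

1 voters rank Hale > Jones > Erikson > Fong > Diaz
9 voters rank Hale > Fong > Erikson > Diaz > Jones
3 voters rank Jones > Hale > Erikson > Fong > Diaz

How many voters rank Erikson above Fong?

4

Ballots ranking Erikson above Fong: 1+3 = 4.
Ballots ranking Fong above Erikson: 9.
So 4 of 13 voters prefer Erikson to Fong.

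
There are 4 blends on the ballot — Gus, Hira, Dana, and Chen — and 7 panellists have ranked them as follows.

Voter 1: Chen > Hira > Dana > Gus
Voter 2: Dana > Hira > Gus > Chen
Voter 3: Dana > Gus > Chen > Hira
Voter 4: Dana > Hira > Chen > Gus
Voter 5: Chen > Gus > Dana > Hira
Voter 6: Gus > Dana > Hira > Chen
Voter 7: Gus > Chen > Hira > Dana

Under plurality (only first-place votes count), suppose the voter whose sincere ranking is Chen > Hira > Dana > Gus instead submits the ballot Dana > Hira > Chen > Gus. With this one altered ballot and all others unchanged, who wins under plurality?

First-place totals with the altered ballot: Gus 2, Hira 0, Dana 4, Chen 1.
The winner is unchanged: still Dana.

Dana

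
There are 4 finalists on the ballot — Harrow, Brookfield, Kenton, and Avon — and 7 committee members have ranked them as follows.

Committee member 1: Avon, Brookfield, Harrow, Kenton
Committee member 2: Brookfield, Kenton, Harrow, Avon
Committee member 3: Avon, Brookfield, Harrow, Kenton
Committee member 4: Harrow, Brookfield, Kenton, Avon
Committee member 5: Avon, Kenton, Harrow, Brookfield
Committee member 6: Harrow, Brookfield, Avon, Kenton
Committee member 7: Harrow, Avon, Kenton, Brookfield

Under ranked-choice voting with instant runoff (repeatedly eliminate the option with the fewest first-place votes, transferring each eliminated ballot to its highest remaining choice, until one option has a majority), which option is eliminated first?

Round 1: Harrow 3, Avon 3, Brookfield 1, Kenton 0. Kenton has the fewest and is eliminated.
Round 2: Harrow 3, Avon 3, Brookfield 1. Brookfield has the fewest and is eliminated.
Round 3: Harrow 4, Avon 3. Harrow has a majority.

Kenton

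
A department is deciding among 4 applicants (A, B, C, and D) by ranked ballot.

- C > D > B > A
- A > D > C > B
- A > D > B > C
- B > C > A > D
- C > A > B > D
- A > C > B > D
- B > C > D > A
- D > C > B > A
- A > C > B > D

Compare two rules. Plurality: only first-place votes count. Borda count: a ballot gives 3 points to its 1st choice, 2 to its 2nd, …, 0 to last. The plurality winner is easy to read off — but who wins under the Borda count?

Plurality first-place counts: A 4, B 2, C 2, D 1 → A.
Borda totals: A 15, B 12, C 17, D 10 → C.

C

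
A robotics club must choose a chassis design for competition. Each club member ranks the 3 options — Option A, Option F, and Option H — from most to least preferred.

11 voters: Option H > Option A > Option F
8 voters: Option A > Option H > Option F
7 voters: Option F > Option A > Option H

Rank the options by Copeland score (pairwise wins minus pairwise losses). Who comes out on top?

Option A

Pairwise results:
  Option A vs Option F: Option A wins 19–7.
  Option A vs Option H: Option A wins 15–11.
  Option F vs Option H: Option H wins 19–7.
Copeland scores (wins − losses):
  Option A: 2 − 0 = 2
  Option F: 0 − 2 = -2
  Option H: 1 − 1 = 0
Option A has the best Copeland score.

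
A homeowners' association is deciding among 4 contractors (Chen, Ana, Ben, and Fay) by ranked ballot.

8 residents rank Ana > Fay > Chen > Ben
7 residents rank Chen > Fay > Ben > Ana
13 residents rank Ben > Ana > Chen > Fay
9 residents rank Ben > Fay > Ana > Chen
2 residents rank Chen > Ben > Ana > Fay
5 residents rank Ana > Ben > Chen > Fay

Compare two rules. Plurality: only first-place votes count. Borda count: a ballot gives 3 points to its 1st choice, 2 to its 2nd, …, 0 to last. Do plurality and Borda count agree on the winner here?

Yes

Plurality first-place counts: Chen 9, Ana 13, Ben 22, Fay 0 → Ben.
Borda totals: Chen 53, Ana 76, Ben 87, Fay 48 → Ben.
The two rules agree on Ben.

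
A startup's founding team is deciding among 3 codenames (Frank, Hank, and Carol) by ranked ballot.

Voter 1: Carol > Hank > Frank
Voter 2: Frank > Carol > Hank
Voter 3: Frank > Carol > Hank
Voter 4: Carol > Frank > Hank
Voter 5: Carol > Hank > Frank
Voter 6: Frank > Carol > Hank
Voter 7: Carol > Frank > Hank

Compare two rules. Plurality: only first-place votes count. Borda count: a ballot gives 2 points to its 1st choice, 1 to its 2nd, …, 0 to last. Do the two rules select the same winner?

Plurality first-place counts: Frank 3, Hank 0, Carol 4 → Carol.
Borda totals: Frank 8, Hank 2, Carol 11 → Carol.
The two rules agree on Carol.

Yes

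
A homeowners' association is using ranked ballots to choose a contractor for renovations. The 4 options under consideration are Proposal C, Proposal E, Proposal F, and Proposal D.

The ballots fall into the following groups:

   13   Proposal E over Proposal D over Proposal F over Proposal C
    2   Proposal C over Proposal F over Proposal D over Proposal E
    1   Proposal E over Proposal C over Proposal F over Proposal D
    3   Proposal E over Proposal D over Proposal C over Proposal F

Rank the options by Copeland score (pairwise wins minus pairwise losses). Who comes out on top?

Pairwise results:
  Proposal C vs Proposal E: Proposal E wins 17–2.
  Proposal C vs Proposal F: Proposal F wins 13–6.
  Proposal C vs Proposal D: Proposal D wins 16–3.
  Proposal E vs Proposal F: Proposal E wins 17–2.
  Proposal E vs Proposal D: Proposal E wins 17–2.
  Proposal F vs Proposal D: Proposal D wins 16–3.
Copeland scores (wins − losses):
  Proposal C: 0 − 3 = -3
  Proposal E: 3 − 0 = 3
  Proposal F: 1 − 2 = -1
  Proposal D: 2 − 1 = 1
Proposal E has the best Copeland score.

Proposal E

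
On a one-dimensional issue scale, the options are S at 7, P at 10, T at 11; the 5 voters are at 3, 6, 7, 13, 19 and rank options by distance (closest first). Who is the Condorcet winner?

S

With single-peaked preferences on a line, the Condorcet winner is the candidate closest to the median voter.
The median voter (position 7) is closest to S at 7.
Check: S vs T — voters closer to S: 3 of 5.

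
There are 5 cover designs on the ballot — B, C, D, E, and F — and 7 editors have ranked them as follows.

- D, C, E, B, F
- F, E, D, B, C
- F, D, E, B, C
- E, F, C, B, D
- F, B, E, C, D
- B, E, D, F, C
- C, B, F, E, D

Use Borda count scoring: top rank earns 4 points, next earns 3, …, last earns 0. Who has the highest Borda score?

Borda scores:
  B: 1 + 1 + 1 + 1 + 3 + 4 + 3 = 14
  C: 3 + 0 + 0 + 2 + 1 + 0 + 4 = 10
  D: 4 + 2 + 3 + 0 + 0 + 2 + 0 = 11
  E: 2 + 3 + 2 + 4 + 2 + 3 + 1 = 17
  F: 0 + 4 + 4 + 3 + 4 + 1 + 2 = 18
F has the highest total.

F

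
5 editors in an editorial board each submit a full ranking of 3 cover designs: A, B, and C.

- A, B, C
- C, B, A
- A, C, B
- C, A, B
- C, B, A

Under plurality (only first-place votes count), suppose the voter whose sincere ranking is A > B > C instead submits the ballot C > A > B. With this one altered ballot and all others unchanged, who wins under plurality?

C

First-place totals with the altered ballot: A 1, B 0, C 4.
The winner is unchanged: still C.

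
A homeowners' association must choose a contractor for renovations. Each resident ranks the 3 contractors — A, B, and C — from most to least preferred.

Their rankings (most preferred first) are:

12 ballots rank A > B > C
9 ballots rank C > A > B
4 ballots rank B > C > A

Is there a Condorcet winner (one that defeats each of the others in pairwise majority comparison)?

No

Head-to-head results (25 voters total):
A vs B: A wins 21–4.
A vs C: C wins 13–12.
B vs C: B wins 16–9.
No candidate beats all others: A beats B beats C beats A, a majority cycle.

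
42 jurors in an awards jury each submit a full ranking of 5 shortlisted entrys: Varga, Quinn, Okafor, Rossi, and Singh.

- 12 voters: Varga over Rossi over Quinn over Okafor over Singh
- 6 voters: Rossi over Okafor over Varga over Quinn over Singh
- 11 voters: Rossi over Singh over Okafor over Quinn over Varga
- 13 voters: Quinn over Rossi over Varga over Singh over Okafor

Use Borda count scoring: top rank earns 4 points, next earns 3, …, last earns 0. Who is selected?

Rossi

Borda scores:
  Varga: 12·4 + 6·2 + 11·0 + 13·2 = 86
  Quinn: 12·2 + 6·1 + 11·1 + 13·4 = 93
  Okafor: 12·1 + 6·3 + 11·2 + 13·0 = 52
  Rossi: 12·3 + 6·4 + 11·4 + 13·3 = 143
  Singh: 12·0 + 6·0 + 11·3 + 13·1 = 46
Rossi has the highest total.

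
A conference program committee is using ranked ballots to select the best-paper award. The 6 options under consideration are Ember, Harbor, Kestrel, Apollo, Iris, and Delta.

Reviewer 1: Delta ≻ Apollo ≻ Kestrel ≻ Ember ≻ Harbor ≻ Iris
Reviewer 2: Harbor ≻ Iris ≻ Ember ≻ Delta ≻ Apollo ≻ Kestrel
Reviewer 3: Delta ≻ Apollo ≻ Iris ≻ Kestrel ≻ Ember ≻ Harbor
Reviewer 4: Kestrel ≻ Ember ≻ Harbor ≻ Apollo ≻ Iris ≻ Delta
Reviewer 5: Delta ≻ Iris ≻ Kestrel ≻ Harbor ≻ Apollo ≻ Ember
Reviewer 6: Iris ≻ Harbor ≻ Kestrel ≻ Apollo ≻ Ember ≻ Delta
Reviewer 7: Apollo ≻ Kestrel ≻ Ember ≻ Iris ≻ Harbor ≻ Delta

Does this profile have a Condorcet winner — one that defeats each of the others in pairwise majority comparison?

Head-to-head results (7 voters total):
Ember vs Harbor: Ember wins 4–3.
Ember vs Kestrel: Kestrel wins 6–1.
Ember vs Apollo: Apollo wins 5–2.
Ember vs Iris: Iris wins 4–3.
Ember vs Delta: Ember wins 4–3.
Harbor vs Kestrel: Kestrel wins 5–2.
Harbor vs Apollo: Harbor wins 4–3.
Harbor vs Iris: Iris wins 4–3.
Harbor vs Delta: Harbor wins 4–3.
Kestrel vs Apollo: Apollo wins 4–3.
Kestrel vs Iris: Iris wins 4–3.
Kestrel vs Delta: Delta wins 4–3.
Apollo vs Iris: Apollo wins 4–3.
Apollo vs Delta: Delta wins 4–3.
Iris vs Delta: Iris wins 4–3.
No candidate beats all others: Ember beats Harbor beats Apollo beats Ember, a majority cycle.

No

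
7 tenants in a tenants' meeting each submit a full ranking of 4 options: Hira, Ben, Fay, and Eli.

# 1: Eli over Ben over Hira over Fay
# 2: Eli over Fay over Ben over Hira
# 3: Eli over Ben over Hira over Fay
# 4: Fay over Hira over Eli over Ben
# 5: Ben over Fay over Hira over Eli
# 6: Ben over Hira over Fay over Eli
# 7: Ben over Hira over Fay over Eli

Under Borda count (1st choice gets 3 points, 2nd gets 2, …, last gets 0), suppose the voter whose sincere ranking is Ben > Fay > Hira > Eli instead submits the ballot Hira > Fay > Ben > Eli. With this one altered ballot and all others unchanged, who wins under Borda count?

Ben

Borda totals with the altered ballot: Hira 11, Ben 12, Fay 9, Eli 10.
The winner is unchanged: still Ben.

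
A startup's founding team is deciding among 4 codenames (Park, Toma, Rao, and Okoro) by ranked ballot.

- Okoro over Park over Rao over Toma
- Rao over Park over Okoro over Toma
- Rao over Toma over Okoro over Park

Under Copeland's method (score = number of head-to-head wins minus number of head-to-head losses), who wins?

Pairwise results:
  Park vs Toma: Park wins 2–1.
  Park vs Rao: Rao wins 2–1.
  Park vs Okoro: Okoro wins 2–1.
  Toma vs Rao: Rao wins 3–0.
  Toma vs Okoro: Okoro wins 2–1.
  Rao vs Okoro: Rao wins 2–1.
Copeland scores (wins − losses):
  Park: 1 − 2 = -1
  Toma: 0 − 3 = -3
  Rao: 3 − 0 = 3
  Okoro: 2 − 1 = 1
Rao has the best Copeland score.

Rao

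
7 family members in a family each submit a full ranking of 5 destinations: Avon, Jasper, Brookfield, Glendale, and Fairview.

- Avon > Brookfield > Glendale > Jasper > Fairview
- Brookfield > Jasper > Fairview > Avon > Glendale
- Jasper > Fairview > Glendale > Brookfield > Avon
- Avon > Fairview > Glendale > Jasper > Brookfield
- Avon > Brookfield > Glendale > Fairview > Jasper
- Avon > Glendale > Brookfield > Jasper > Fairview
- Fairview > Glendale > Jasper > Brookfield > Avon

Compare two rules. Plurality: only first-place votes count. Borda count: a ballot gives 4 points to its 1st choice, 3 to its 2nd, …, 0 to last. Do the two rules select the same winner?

Yes

Plurality first-place counts: Avon 4, Jasper 1, Brookfield 1, Glendale 0, Fairview 1 → Avon.
Borda totals: Avon 17, Jasper 12, Brookfield 14, Glendale 14, Fairview 13 → Avon.
The two rules agree on Avon.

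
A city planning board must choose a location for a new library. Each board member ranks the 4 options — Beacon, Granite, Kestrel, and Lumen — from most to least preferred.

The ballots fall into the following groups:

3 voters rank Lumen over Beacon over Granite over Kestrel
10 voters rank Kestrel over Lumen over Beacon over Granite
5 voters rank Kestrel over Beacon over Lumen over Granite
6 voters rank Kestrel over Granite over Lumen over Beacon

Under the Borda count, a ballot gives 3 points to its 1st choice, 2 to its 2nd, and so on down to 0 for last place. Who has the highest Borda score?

Borda scores:
  Beacon: 3·2 + 10·1 + 5·2 + 6·0 = 26
  Granite: 3·1 + 10·0 + 5·0 + 6·2 = 15
  Kestrel: 3·0 + 10·3 + 5·3 + 6·3 = 63
  Lumen: 3·3 + 10·2 + 5·1 + 6·1 = 40
Kestrel has the highest total.

Kestrel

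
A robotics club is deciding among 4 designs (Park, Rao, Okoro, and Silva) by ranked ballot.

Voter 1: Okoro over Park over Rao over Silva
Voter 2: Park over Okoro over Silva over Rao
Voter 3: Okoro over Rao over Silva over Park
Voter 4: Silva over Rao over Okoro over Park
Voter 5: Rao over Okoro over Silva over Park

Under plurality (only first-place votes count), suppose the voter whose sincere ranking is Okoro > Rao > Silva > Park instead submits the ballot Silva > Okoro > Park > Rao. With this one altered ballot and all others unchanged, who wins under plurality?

First-place totals with the altered ballot: Park 1, Rao 1, Okoro 1, Silva 2.
The switch changes the winner from Okoro to Silva.

Silva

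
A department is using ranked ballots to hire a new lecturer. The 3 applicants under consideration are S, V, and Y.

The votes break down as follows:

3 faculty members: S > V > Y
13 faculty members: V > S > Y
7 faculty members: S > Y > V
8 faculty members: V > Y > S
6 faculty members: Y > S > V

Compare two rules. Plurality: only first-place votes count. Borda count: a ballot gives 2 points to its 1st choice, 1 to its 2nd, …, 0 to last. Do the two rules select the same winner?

Yes

Plurality first-place counts: S 10, V 21, Y 6 → V.
Borda totals: S 39, V 45, Y 27 → V.
The two rules agree on V.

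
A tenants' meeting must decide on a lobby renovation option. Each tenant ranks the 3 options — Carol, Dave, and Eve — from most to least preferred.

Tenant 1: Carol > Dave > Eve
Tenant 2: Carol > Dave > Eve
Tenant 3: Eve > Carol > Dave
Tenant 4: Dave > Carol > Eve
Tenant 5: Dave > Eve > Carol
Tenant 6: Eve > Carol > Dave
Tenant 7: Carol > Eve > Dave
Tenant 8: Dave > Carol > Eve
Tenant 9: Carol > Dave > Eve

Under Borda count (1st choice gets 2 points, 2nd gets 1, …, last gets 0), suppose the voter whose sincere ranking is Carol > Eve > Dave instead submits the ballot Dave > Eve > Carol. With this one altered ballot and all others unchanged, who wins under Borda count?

Borda totals with the altered ballot: Carol 10, Dave 11, Eve 6.
The switch changes the winner from Carol to Dave.

Dave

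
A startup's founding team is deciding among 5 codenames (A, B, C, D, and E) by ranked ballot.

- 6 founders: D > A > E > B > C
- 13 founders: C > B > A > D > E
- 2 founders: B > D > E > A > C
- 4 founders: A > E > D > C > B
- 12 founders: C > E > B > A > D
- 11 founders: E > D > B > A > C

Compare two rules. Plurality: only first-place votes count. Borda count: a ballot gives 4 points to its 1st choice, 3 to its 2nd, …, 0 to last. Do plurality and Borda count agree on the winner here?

Plurality first-place counts: A 4, B 2, C 25, D 6, E 11 → C.
Borda totals: A 85, B 99, C 104, D 84, E 108 → E.
The two rules disagree: plurality picks C, Borda picks E.

No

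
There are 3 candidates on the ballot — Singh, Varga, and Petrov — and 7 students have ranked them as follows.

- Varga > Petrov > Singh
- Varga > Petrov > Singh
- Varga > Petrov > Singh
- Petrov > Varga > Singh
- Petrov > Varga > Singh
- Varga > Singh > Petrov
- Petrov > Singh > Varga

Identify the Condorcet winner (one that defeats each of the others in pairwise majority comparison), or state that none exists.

Varga

Head-to-head results (7 voters total):
Singh vs Varga: Varga wins 6–1.
Singh vs Petrov: Petrov wins 6–1.
Varga vs Petrov: Varga wins 4–3.
Varga beats each rival — Singh (6–1), Petrov (4–3) — so Varga is the Condorcet winner.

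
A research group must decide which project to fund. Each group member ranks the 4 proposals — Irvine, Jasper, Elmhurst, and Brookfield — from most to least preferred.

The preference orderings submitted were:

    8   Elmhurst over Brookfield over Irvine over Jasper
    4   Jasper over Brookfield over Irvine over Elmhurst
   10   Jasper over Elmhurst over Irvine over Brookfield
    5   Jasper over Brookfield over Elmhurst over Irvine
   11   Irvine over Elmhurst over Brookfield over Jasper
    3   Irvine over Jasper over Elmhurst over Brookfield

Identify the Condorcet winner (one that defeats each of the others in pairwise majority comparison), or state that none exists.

Head-to-head results (41 voters total):
Irvine vs Jasper: Irvine wins 22–19.
Irvine vs Elmhurst: Elmhurst wins 23–18.
Irvine vs Brookfield: Irvine wins 24–17.
Jasper vs Elmhurst: Jasper wins 22–19.
Jasper vs Brookfield: Jasper wins 22–19.
Elmhurst vs Brookfield: Elmhurst wins 32–9.
No candidate beats all others: Irvine beats Jasper beats Elmhurst beats Irvine, a majority cycle.

No Condorcet winner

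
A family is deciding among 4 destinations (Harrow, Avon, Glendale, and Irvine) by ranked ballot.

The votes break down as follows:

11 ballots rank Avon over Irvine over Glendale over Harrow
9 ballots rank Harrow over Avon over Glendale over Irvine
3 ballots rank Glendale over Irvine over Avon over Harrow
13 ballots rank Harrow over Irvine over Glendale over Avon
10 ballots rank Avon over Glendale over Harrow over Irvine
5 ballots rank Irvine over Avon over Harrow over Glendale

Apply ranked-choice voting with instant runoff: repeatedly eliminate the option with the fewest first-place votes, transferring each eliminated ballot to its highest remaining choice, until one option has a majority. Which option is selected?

Round 1: Harrow 22, Avon 21, Irvine 5, Glendale 3. Glendale has the fewest and is eliminated.
Round 2: Harrow 22, Avon 21, Irvine 8. Irvine has the fewest and is eliminated.
Round 3: Avon 29, Harrow 22. Avon has a majority.

Avon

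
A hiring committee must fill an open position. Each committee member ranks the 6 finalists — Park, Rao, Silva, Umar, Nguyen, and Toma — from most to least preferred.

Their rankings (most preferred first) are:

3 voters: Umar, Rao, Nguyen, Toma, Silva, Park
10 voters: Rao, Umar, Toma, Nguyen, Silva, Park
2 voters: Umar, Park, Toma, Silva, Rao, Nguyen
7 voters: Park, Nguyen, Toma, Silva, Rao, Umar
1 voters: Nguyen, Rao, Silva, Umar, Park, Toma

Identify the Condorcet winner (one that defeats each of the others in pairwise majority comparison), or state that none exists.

Head-to-head results (23 voters total):
Park vs Rao: Rao wins 14–9.
Park vs Silva: Silva wins 14–9.
Park vs Umar: Umar wins 16–7.
Park vs Nguyen: Nguyen wins 14–9.
Park vs Toma: Toma wins 13–10.
Rao vs Silva: Rao wins 14–9.
Rao vs Umar: Rao wins 18–5.
Rao vs Nguyen: Rao wins 15–8.
Rao vs Toma: Rao wins 14–9.
Silva vs Umar: Umar wins 15–8.
Silva vs Nguyen: Nguyen wins 21–2.
Silva vs Toma: Toma wins 22–1.
Umar vs Nguyen: Umar wins 15–8.
Umar vs Toma: Umar wins 16–7.
Nguyen vs Toma: Toma wins 12–11.
Rao beats each rival — Park (14–9), Silva (14–9), Umar (18–5), Nguyen (15–8), Toma (14–9) — so Rao is the Condorcet winner.

Rao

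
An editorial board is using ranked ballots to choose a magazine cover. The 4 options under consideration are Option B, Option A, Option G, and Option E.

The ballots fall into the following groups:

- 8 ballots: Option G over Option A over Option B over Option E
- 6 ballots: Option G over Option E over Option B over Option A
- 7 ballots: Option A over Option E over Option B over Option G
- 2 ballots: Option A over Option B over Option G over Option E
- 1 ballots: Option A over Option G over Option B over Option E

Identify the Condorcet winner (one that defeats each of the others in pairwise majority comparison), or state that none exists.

Head-to-head results (24 voters total):
Option B vs Option A: Option A wins 18–6.
Option B vs Option G: Option G wins 15–9.
Option B vs Option E: Option E wins 13–11.
Option A vs Option G: Option G wins 14–10.
Option A vs Option E: Option A wins 18–6.
Option G vs Option E: Option G wins 17–7.
Option G beats each rival — Option B (15–9), Option A (14–10), Option E (17–7) — so Option G is the Condorcet winner.

Option G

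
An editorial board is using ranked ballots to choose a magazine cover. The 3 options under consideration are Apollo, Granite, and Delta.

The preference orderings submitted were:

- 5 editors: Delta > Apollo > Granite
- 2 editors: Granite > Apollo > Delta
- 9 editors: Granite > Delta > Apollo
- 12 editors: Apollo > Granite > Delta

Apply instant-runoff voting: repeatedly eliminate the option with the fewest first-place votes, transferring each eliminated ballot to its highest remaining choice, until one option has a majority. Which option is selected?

Apollo

Round 1: Apollo 12, Granite 11, Delta 5. Delta has the fewest and is eliminated.
Round 2: Apollo 17, Granite 11. Apollo has a majority.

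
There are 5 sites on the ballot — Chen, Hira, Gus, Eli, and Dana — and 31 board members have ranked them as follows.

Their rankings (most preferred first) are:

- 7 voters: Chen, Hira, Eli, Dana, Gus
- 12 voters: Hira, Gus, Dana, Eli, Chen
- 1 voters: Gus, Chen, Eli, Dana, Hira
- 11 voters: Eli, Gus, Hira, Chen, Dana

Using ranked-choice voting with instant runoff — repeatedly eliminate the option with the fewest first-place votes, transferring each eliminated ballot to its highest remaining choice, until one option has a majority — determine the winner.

Hira

Round 1: Hira 12, Eli 11, Chen 7, Gus 1, Dana 0. Dana has the fewest and is eliminated.
Round 2: Hira 12, Eli 11, Chen 7, Gus 1. Gus has the fewest and is eliminated.
Round 3: Hira 12, Eli 11, Chen 8. Chen has the fewest and is eliminated.
Round 4: Hira 19, Eli 12. Hira has a majority.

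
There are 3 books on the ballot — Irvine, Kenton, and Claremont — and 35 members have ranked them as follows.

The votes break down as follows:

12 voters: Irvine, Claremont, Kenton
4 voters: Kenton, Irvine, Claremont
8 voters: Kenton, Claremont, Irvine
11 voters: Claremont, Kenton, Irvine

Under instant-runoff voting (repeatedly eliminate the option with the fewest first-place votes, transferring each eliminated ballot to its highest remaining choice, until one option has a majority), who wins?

Round 1: Irvine 12, Kenton 12, Claremont 11. Claremont has the fewest and is eliminated.
Round 2: Kenton 23, Irvine 12. Kenton has a majority.

Kenton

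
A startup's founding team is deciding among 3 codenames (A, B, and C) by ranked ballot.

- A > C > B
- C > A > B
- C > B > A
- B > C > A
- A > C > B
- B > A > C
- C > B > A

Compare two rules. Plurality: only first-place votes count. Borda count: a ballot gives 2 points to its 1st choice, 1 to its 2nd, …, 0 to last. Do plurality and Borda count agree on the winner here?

Yes

Plurality first-place counts: A 2, B 2, C 3 → C.
Borda totals: A 6, B 6, C 9 → C.
The two rules agree on C.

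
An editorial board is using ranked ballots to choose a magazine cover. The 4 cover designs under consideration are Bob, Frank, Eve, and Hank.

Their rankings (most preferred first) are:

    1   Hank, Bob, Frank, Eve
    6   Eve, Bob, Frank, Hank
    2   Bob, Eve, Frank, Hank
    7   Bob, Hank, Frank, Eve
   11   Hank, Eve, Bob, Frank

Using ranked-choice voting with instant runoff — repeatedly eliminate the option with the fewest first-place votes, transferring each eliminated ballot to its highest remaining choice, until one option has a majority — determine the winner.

Round 1: Hank 12, Bob 9, Eve 6, Frank 0. Frank has the fewest and is eliminated.
Round 2: Hank 12, Bob 9, Eve 6. Eve has the fewest and is eliminated.
Round 3: Bob 15, Hank 12. Bob has a majority.

Bob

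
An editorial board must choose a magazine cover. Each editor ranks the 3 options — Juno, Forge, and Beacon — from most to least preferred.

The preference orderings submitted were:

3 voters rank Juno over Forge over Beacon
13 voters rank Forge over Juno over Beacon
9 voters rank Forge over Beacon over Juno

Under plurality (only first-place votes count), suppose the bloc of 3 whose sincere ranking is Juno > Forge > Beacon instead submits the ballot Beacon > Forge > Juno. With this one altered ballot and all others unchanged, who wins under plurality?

First-place totals with the altered ballot: Juno 0, Forge 22, Beacon 3.
The winner is unchanged: still Forge.

Forge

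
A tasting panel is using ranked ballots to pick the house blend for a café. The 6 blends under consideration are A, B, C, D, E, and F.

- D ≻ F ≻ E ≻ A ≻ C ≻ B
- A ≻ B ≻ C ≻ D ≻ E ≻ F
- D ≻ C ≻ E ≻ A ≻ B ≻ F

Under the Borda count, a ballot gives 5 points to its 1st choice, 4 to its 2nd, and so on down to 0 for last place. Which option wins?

D

Borda scores:
  A: 2 + 5 + 2 = 9
  B: 0 + 4 + 1 = 5
  C: 1 + 3 + 4 = 8
  D: 5 + 2 + 5 = 12
  E: 3 + 1 + 3 = 7
  F: 4 + 0 + 0 = 4
D has the highest total.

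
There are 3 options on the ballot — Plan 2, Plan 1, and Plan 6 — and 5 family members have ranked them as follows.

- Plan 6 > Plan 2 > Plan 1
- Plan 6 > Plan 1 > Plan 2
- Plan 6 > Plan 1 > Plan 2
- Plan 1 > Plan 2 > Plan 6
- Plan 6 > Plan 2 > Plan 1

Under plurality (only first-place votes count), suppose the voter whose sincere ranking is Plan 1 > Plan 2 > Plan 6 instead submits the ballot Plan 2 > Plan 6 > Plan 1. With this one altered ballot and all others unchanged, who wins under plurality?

First-place totals with the altered ballot: Plan 2 1, Plan 1 0, Plan 6 4.
The winner is unchanged: still Plan 6.

Plan 6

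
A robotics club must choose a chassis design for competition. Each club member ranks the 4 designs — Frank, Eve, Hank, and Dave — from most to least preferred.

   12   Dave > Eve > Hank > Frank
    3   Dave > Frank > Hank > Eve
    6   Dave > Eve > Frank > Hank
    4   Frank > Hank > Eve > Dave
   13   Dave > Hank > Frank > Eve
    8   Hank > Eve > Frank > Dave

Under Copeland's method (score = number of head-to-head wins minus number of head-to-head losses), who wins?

Pairwise results:
  Frank vs Eve: Eve wins 26–20.
  Frank vs Hank: Hank wins 33–13.
  Frank vs Dave: Dave wins 34–12.
  Eve vs Hank: Hank wins 28–18.
  Eve vs Dave: Dave wins 34–12.
  Hank vs Dave: Dave wins 34–12.
Copeland scores (wins − losses):
  Frank: 0 − 3 = -3
  Eve: 1 − 2 = -1
  Hank: 2 − 1 = 1
  Dave: 3 − 0 = 3
Dave has the best Copeland score.

Dave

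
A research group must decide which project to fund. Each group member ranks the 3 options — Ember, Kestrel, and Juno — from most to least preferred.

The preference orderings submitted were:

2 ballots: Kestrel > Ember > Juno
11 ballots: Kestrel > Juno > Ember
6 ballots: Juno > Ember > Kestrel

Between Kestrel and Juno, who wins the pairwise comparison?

Kestrel

Ballots ranking Kestrel above Juno: 2+11 = 13.
Ballots ranking Juno above Kestrel: 6.
Kestrel wins the head-to-head, 13–6.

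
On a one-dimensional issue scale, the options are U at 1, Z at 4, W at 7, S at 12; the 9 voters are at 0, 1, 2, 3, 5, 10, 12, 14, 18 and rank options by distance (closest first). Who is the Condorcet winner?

With single-peaked preferences on a line, the Condorcet winner is the candidate closest to the median voter.
The median voter (position 5) is closest to Z at 4.
Check: Z vs S — voters closer to Z: 5 of 9.

Z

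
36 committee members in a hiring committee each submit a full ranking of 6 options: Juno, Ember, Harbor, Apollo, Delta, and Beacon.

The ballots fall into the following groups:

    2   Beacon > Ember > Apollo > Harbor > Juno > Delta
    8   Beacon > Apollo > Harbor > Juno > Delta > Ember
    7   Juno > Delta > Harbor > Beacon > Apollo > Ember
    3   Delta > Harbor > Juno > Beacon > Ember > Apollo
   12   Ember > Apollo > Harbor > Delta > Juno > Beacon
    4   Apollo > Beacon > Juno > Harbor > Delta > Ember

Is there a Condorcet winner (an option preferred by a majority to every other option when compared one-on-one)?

No

Head-to-head results (36 voters total):
Juno vs Ember: Juno wins 22–14.
Juno vs Harbor: Harbor wins 25–11.
Juno vs Apollo: Apollo wins 26–10.
Juno vs Delta: Juno wins 21–15.
Juno vs Beacon: Juno wins 22–14.
Ember vs Harbor: Harbor wins 22–14.
Ember vs Apollo: Apollo wins 19–17.
Ember vs Delta: Delta wins 22–14.
Ember vs Beacon: Beacon wins 24–12.
Harbor vs Apollo: Apollo wins 26–10.
Harbor vs Delta: Harbor wins 26–10.
Harbor vs Beacon: Harbor wins 22–14.
Apollo vs Delta: Apollo wins 26–10.
Apollo vs Beacon: Beacon wins 20–16.
Delta vs Beacon: Delta wins 22–14.
No candidate beats all others: Juno beats Beacon beats Apollo beats Juno, a majority cycle.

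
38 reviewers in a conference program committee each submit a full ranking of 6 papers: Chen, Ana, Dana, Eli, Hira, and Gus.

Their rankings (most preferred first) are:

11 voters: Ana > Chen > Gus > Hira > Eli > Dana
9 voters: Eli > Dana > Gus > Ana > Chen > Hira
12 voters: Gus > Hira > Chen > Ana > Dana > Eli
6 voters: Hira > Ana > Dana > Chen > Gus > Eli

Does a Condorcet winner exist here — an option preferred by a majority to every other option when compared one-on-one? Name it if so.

Gus

Head-to-head results (38 voters total):
Chen vs Ana: Ana wins 26–12.
Chen vs Dana: Chen wins 23–15.
Chen vs Eli: Chen wins 29–9.
Chen vs Hira: Chen wins 20–18.
Chen vs Gus: Gus wins 21–17.
Ana vs Dana: Ana wins 29–9.
Ana vs Eli: Ana wins 29–9.
Ana vs Hira: Ana wins 20–18.
Ana vs Gus: Gus wins 21–17.
Dana vs Eli: Eli wins 20–18.
Dana vs Hira: Hira wins 29–9.
Dana vs Gus: Gus wins 23–15.
Eli vs Hira: Hira wins 29–9.
Eli vs Gus: Gus wins 29–9.
Hira vs Gus: Gus wins 32–6.
Gus beats each rival — Chen (21–17), Ana (21–17), Dana (23–15), Eli (29–9), Hira (32–6) — so Gus is the Condorcet winner.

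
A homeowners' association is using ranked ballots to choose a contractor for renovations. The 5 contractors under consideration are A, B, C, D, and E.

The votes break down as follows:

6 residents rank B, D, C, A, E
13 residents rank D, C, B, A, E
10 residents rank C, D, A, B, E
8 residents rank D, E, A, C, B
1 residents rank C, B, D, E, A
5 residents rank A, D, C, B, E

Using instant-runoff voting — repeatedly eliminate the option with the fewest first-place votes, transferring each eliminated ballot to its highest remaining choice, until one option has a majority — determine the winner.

Round 1: D 21, C 11, B 6, A 5, E 0. E has the fewest and is eliminated.
Round 2: D 21, C 11, B 6, A 5. A has the fewest and is eliminated.
Round 3: D 26, C 11, B 6. D has a majority.

D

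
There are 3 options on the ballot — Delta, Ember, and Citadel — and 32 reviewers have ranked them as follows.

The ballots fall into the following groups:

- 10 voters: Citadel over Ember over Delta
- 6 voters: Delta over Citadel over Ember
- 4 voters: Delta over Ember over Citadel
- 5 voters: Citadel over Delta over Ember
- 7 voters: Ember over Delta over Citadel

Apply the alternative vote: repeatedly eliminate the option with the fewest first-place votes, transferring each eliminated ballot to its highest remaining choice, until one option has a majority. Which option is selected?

Delta

Round 1: Citadel 15, Delta 10, Ember 7. Ember has the fewest and is eliminated.
Round 2: Delta 17, Citadel 15. Delta has a majority.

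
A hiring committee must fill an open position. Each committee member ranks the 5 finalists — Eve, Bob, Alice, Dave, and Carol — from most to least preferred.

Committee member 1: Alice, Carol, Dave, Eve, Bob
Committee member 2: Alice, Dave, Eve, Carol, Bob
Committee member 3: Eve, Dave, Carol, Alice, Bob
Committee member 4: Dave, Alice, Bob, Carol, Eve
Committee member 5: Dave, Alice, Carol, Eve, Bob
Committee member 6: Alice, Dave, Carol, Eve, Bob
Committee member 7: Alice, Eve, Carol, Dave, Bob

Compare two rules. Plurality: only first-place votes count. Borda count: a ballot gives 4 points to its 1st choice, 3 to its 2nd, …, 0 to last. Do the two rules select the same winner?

Plurality first-place counts: Eve 1, Bob 0, Alice 4, Dave 2, Carol 0 → Alice.
Borda totals: Eve 12, Bob 2, Alice 23, Dave 20, Carol 13 → Alice.
The two rules agree on Alice.

Yes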